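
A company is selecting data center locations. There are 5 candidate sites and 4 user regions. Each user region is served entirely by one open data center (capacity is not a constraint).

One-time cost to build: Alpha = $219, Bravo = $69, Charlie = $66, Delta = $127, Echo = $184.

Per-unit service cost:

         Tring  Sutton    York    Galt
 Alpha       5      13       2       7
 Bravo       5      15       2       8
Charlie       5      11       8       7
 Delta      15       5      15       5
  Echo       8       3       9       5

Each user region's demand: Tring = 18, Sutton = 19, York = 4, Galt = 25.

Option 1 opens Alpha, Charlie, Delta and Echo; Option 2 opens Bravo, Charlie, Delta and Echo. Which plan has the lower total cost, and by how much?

Option 2 is cheaper by 150.

Option 1: {Alpha, Charlie, Delta, Echo}: Tring→Alpha 5·18=90, Sutton→Echo 3·19=57, York→Alpha 2·4=8, Galt→Delta 5·25=125. Service 280; fixed 596; total 876.
Option 2: {Bravo, Charlie, Delta, Echo}: Tring→Bravo 5·18=90, Sutton→Echo 3·19=57, York→Bravo 2·4=8, Galt→Delta 5·25=125. Service 280; fixed 446; total 726.
Difference: |876 − 726| = 150.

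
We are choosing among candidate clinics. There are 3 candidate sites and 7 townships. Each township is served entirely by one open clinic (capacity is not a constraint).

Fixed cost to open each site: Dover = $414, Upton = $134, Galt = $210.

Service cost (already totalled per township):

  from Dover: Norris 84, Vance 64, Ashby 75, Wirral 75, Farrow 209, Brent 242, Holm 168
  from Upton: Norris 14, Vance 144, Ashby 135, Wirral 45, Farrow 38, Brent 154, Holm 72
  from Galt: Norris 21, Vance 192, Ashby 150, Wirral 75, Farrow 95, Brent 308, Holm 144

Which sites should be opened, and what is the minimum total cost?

Open Upton only; minimum total cost 736.

For any fixed open set, each township goes to its cheapest open site; total = fixed + service.
{Upton}: Norris→Upton 14, Vance→Upton 144, Ashby→Upton 135, Wirral→Upton 45, Farrow→Upton 38, Brent→Upton 154, Holm→Upton 72. Service 602; fixed 134; total 736.
{Upton, Galt}: service 602 + fixed 344 = 946
{Dover, Upton}: Norris→Upton 14, Vance→Dover 64, Ashby→Dover 75, Wirral→Upton 45, Farrow→Upton 38, Brent→Upton 154, Holm→Upton 72. Service 462; fixed 548; total 1010.
{Dover, Upton, Galt}: service 462 + fixed 758 = 1220
(All 7 nonempty subsets were checked; Upton only is lowest.)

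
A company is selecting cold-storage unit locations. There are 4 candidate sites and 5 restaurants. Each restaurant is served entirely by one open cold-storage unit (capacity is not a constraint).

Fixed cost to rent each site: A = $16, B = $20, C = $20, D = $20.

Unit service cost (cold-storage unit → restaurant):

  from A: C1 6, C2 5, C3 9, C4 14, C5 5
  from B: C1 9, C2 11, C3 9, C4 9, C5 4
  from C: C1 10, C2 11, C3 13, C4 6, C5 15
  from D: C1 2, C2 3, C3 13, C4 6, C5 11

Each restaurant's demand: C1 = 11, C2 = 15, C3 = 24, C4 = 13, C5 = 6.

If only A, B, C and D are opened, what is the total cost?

Total cost: 461

Each restaurant is assigned to its cheapest site among the open ones.
{A, B, C, D}: C1→D 2·11=22, C2→D 3·15=45, C3→A 9·24=216, C4→C 6·13=78, C5→B 4·6=24. Service 385; fixed 76; total 461.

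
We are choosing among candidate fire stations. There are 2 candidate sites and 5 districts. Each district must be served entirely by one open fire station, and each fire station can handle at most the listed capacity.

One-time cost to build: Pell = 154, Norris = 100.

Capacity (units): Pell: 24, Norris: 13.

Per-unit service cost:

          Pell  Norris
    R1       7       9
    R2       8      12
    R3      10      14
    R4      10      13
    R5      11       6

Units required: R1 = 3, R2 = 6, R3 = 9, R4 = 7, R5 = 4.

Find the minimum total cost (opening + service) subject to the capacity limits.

Minimum total cost: 513

Open {Pell, Norris}: R1→Norris 9·3=27, R2→Pell 8·6=48, R3→Pell 10·9=90, R4→Pell 10·7=70, R5→Norris 6·4=24.
Loads: Pell carries 22/24, Norris carries 7/13. Service 259; fixed 254; total 513.
Next best feasible plan costs 528.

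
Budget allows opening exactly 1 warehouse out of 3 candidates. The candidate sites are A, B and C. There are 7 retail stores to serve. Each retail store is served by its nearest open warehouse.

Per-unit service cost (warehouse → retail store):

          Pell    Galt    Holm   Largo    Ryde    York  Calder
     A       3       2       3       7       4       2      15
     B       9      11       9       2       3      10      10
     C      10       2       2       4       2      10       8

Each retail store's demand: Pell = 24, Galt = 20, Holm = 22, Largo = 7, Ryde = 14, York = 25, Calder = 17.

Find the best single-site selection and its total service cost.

Choose A only; total service cost 588.

With exactly 1 open, each retail store uses its cheapest among the chosen.
{A}: Pell→A 3·24=72, Galt→A 2·20=40, Holm→A 3·22=66, Largo→A 7·7=49, Ryde→A 4·14=56, York→A 2·25=50, Calder→A 15·17=255. Service cost 588.
{C}: service cost 766
{B}: service cost 1110
Among all 3 size-1 choices, {A} is lowest.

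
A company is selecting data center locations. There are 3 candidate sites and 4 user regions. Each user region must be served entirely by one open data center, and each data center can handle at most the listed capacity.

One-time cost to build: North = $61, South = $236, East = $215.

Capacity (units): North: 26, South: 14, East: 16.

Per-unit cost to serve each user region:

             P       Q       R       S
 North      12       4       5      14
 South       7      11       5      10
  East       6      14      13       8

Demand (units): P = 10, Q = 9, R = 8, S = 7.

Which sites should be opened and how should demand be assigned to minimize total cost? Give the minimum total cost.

Open {North, East}: P→East 6·10=60, Q→North 4·9=36, R→North 5·8=40, S→North 14·7=98.
Loads: North carries 24/26, East carries 10/16. Service 234; fixed 276; total 510.
Next best feasible plan costs 541.

Minimum total cost: 510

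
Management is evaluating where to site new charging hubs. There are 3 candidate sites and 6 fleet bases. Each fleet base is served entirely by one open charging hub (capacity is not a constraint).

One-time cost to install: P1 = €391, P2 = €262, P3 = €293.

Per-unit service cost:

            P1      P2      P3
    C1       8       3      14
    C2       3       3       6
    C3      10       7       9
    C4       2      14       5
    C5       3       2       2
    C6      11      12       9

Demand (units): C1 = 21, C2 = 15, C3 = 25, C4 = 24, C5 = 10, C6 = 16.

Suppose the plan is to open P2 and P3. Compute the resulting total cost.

Each fleet base is assigned to its cheapest site among the open ones.
{P2, P3}: C1→P2 3·21=63, C2→P2 3·15=45, C3→P2 7·25=175, C4→P3 5·24=120, C5→P2 2·10=20, C6→P3 9·16=144. Service 567; fixed 555; total 1122.

Total cost: 1122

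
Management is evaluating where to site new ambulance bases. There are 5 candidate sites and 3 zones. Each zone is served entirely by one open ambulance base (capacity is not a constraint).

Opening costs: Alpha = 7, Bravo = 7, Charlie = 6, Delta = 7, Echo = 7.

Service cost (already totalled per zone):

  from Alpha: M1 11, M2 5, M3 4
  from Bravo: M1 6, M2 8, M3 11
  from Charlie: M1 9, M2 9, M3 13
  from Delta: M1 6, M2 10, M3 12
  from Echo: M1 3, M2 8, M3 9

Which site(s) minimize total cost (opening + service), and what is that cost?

For any fixed open set, each zone goes to its cheapest open site; total = fixed + service.
{Alpha, Echo}: M1→Echo 3, M2→Alpha 5, M3→Alpha 4. Service 12; fixed 14; total 26.
{Alpha}: service 20 + fixed 7 = 27
{Echo}: M1→Echo 3, M2→Echo 8, M3→Echo 9. Service 20; fixed 7; total 27.
{Alpha, Bravo, Charlie, Delta, Echo}: service 12 + fixed 34 = 46
No other subset beats 26.

Open Alpha and Echo; minimum total cost 26.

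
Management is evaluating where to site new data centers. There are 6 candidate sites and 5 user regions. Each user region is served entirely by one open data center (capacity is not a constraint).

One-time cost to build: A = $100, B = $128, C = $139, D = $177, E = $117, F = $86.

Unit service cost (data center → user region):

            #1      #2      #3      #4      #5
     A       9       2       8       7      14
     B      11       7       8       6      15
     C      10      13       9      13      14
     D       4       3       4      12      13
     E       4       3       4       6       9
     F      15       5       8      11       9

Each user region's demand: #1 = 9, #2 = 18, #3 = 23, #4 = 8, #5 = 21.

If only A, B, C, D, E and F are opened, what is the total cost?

Each user region is assigned to its cheapest site among the open ones.
{A, B, C, D, E, F}: #1→D 4·9=36, #2→A 2·18=36, #3→D 4·23=92, #4→B 6·8=48, #5→E 9·21=189. Service 401; fixed 747; total 1148.

Total cost: 1148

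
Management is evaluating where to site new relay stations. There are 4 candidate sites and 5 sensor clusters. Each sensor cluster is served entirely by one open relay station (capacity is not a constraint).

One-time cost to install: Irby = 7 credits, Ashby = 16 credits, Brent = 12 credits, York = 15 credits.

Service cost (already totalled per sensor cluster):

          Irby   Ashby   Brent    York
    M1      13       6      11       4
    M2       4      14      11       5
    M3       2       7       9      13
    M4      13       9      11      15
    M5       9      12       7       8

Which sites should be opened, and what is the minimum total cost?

Open Irby only; minimum total cost 48.

For any fixed open set, each sensor cluster goes to its cheapest open site; total = fixed + service.
{Irby}: M1→Irby 13, M2→Irby 4, M3→Irby 2, M4→Irby 13, M5→Irby 9. Service 41; fixed 7; total 48.
{Irby, Ashby}: service 30 + fixed 23 = 53
{Irby, York}: service 31 + fixed 22 = 53
{Irby, Ashby, Brent, York}: M1→York 4, M2→Irby 4, M3→Irby 2, M4→Ashby 9, M5→Brent 7. Service 26; fixed 50; total 76.
(All 15 nonempty subsets were checked; Irby only is lowest.)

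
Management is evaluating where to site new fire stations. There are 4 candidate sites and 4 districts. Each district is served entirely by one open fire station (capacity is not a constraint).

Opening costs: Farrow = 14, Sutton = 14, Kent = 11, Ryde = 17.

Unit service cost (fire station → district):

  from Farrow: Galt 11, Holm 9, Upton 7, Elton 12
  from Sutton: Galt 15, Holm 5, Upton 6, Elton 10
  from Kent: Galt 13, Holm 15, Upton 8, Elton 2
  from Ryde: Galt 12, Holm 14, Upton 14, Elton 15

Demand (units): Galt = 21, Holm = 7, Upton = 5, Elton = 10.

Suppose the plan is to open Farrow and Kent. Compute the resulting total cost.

Each district is assigned to its cheapest site among the open ones.
{Farrow, Kent}: Galt→Farrow 11·21=231, Holm→Farrow 9·7=63, Upton→Farrow 7·5=35, Elton→Kent 2·10=20. Service 349; fixed 25; total 374.

Total cost: 374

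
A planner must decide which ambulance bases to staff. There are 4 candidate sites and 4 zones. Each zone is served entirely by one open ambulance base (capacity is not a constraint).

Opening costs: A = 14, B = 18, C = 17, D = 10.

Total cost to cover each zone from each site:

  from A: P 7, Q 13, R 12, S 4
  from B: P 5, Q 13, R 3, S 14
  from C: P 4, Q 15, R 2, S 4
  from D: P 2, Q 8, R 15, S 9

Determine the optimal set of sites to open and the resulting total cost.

For any fixed open set, each zone goes to its cheapest open site; total = fixed + service.
{C}: P→C 4, Q→C 15, R→C 2, S→C 4. Service 25; fixed 17; total 42.
{C, D}: P→D 2, Q→D 8, R→C 2, S→C 4. Service 16; fixed 27; total 43.
{D}: P→D 2, Q→D 8, R→D 15, S→D 9. Service 34; fixed 10; total 44.
{A, B, C, D}: P→D 2, Q→D 8, R→C 2, S→A 4. Service 16; fixed 59; total 75.
No other subset beats 42.

Open C only; minimum total cost 42.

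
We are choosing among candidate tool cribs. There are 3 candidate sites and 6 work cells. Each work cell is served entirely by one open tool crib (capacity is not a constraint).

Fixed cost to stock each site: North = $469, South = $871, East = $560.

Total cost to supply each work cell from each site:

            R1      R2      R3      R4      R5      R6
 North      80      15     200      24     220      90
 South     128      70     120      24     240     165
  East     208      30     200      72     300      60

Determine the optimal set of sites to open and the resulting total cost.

For any fixed open set, each work cell goes to its cheapest open site; total = fixed + service.
{North}: R1→North 80, R2→North 15, R3→North 200, R4→North 24, R5→North 220, R6→North 90. Service 629; fixed 469; total 1098.
{East}: service 870 + fixed 560 = 1430
{South}: service 747 + fixed 871 = 1618
{North, South, East}: service 519 + fixed 1900 = 2419
(All 7 nonempty subsets were checked; North only is lowest.)

Open North only; minimum total cost 1098.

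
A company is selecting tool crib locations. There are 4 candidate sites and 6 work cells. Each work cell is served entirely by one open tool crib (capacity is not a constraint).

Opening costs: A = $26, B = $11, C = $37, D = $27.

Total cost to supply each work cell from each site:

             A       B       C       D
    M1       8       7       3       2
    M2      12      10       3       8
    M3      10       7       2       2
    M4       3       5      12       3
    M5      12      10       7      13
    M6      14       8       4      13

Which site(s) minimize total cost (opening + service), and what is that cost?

For any fixed open set, each work cell goes to its cheapest open site; total = fixed + service.
{B}: M1→B 7, M2→B 10, M3→B 7, M4→B 5, M5→B 10, M6→B 8. Service 47; fixed 11; total 58.
{C}: M1→C 3, M2→C 3, M3→C 2, M4→C 12, M5→C 7, M6→C 4. Service 31; fixed 37; total 68.
{D}: service 41 + fixed 27 = 68
{A, B, C, D}: service 21 + fixed 101 = 122
(All 15 nonempty subsets were checked; B only is lowest.)

Open B only; minimum total cost 58.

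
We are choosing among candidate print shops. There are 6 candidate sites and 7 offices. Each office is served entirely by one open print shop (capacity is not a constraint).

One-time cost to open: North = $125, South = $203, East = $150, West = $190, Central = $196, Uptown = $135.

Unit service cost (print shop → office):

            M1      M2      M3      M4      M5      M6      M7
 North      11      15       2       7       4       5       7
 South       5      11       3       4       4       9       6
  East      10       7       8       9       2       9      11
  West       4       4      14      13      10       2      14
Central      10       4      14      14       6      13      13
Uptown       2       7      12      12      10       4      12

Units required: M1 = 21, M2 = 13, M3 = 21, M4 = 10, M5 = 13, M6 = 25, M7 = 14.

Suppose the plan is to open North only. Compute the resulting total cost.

Each office is assigned to its cheapest site among the open ones.
{North}: M1→North 11·21=231, M2→North 15·13=195, M3→North 2·21=42, M4→North 7·10=70, M5→North 4·13=52, M6→North 5·25=125, M7→North 7·14=98. Service 813; fixed 125; total 938.

Total cost: 938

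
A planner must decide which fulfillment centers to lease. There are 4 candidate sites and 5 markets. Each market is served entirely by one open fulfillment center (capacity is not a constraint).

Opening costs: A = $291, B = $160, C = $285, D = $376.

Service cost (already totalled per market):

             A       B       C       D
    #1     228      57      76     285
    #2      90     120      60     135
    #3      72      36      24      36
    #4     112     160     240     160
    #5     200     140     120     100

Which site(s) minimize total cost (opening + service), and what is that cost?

Open B only; minimum total cost 673.

For any fixed open set, each market goes to its cheapest open site; total = fixed + service.
{B}: #1→B 57, #2→B 120, #3→B 36, #4→B 160, #5→B 140. Service 513; fixed 160; total 673.
{C}: service 520 + fixed 285 = 805
{B, C}: #1→B 57, #2→C 60, #3→C 24, #4→B 160, #5→C 120. Service 421; fixed 445; total 866.
{A, B, C, D}: service 353 + fixed 1112 = 1465
No other subset beats 673.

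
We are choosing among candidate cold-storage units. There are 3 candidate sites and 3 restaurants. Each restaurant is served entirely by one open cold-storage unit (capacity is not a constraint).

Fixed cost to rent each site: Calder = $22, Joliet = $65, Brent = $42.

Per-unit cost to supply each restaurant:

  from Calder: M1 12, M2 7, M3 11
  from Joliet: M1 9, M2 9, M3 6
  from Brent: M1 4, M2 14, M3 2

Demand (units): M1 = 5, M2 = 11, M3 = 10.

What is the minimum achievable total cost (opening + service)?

Minimum total cost: 181

For any fixed open set, each restaurant goes to its cheapest open site; total = fixed + service.
{Calder, Brent}: M1→Brent 4·5=20, M2→Calder 7·11=77, M3→Brent 2·10=20. Service 117; fixed 64; total 181.
{Brent}: M1→Brent 4·5=20, M2→Brent 14·11=154, M3→Brent 2·10=20. Service 194; fixed 42; total 236.
{Calder, Joliet, Brent}: M1→Brent 4·5=20, M2→Calder 7·11=77, M3→Brent 2·10=20. Service 117; fixed 129; total 246.
{Calder}: service 247 + fixed 22 = 269
No other subset beats 181.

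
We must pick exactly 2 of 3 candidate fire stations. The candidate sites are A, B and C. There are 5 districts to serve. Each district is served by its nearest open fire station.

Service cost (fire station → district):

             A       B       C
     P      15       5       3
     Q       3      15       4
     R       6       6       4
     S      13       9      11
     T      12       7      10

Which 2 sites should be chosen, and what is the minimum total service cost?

Choose B and C; total service cost 27.

With exactly 2 open, each district uses its cheapest among the chosen.
{B, C}: P→C 3, Q→C 4, R→C 4, S→B 9, T→B 7. Service cost 27.
{A, B}: service cost 30
{A, C}: service cost 31
Among all 3 size-2 choices, {B, C} is lowest.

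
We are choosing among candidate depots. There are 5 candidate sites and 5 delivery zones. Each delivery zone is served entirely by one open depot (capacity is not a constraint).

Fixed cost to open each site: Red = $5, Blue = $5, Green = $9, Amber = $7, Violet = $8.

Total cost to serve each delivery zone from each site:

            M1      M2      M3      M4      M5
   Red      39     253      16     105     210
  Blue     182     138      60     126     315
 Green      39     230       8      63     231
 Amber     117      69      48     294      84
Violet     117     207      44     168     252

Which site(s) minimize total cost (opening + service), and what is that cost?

Open Green and Amber; minimum total cost 279.

For any fixed open set, each delivery zone goes to its cheapest open site; total = fixed + service.
{Green, Amber}: M1→Green 39, M2→Amber 69, M3→Green 8, M4→Green 63, M5→Amber 84. Service 263; fixed 16; total 279.
{Red, Green, Amber}: service 263 + fixed 21 = 284
{Blue, Green, Amber}: M1→Green 39, M2→Amber 69, M3→Green 8, M4→Green 63, M5→Amber 84. Service 263; fixed 21; total 284.
{Red, Blue, Green, Amber, Violet}: M1→Red 39, M2→Amber 69, M3→Green 8, M4→Green 63, M5→Amber 84. Service 263; fixed 34; total 297.
No other subset beats 279.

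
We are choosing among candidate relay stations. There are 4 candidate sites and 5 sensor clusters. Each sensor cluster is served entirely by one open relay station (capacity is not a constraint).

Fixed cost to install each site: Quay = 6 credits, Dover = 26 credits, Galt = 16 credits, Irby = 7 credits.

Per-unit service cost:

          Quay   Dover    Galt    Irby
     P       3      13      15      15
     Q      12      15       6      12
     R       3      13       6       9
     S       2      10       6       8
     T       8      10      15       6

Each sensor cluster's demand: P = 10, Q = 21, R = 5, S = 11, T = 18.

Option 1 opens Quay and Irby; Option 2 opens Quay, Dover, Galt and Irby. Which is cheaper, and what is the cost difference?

Option 2 is cheaper by 84.

Option 1: {Quay, Irby}: P→Quay 3·10=30, Q→Quay 12·21=252, R→Quay 3·5=15, S→Quay 2·11=22, T→Irby 6·18=108. Service 427; fixed 13; total 440.
Option 2: {Quay, Dover, Galt, Irby}: P→Quay 3·10=30, Q→Galt 6·21=126, R→Quay 3·5=15, S→Quay 2·11=22, T→Irby 6·18=108. Service 301; fixed 55; total 356.
Difference: |440 − 356| = 84.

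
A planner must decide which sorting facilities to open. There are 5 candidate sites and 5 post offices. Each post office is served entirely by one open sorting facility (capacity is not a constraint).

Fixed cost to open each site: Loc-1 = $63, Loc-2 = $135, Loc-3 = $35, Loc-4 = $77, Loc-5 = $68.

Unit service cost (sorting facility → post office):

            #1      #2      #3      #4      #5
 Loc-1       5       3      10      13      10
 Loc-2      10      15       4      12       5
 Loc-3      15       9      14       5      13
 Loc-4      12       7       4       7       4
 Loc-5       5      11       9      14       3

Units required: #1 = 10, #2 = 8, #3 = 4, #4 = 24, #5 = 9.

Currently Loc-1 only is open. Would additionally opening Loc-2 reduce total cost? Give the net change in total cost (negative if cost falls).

No — net change +42 (cost rises by 42).

Current service cost with {Loc-1}: 516.
Adding Loc-2: each post office re-picks its cheapest; new service cost 423, saving 93.
Extra fixed cost: 135. Net change = 135 − 93 = 42.
(Totals: 579 → 621.)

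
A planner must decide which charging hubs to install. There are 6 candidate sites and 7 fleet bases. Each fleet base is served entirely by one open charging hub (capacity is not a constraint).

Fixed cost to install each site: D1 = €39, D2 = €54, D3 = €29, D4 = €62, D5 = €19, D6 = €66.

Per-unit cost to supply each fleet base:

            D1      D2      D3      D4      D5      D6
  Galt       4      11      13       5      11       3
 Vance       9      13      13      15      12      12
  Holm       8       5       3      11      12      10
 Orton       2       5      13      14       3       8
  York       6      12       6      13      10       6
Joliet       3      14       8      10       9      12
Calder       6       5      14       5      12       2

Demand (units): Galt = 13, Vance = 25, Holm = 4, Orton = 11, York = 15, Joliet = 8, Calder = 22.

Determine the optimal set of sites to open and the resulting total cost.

For any fixed open set, each fleet base goes to its cheapest open site; total = fixed + service.
{D1, D6}: Galt→D6 3·13=39, Vance→D1 9·25=225, Holm→D1 8·4=32, Orton→D1 2·11=22, York→D1 6·15=90, Joliet→D1 3·8=24, Calder→D6 2·22=44. Service 476; fixed 105; total 581.
{D1, D3, D6}: Galt→D6 3·13=39, Vance→D1 9·25=225, Holm→D3 3·4=12, Orton→D1 2·11=22, York→D1 6·15=90, Joliet→D1 3·8=24, Calder→D6 2·22=44. Service 456; fixed 134; total 590.
{D1, D5, D6}: Galt→D6 3·13=39, Vance→D1 9·25=225, Holm→D1 8·4=32, Orton→D1 2·11=22, York→D1 6·15=90, Joliet→D1 3·8=24, Calder→D6 2·22=44. Service 476; fixed 124; total 600.
{D1, D2, D3, D4, D5, D6}: service 456 + fixed 269 = 725
No other subset beats 581.

Open D1 and D6; minimum total cost 581.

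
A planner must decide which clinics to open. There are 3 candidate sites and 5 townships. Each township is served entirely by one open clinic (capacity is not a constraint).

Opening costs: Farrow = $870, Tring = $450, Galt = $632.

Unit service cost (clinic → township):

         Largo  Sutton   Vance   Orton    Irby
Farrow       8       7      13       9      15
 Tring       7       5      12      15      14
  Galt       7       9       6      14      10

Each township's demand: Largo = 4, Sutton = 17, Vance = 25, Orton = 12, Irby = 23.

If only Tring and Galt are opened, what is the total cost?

Total cost: 1743

Each township is assigned to its cheapest site among the open ones.
{Tring, Galt}: Largo→Tring 7·4=28, Sutton→Tring 5·17=85, Vance→Galt 6·25=150, Orton→Galt 14·12=168, Irby→Galt 10·23=230. Service 661; fixed 1082; total 1743.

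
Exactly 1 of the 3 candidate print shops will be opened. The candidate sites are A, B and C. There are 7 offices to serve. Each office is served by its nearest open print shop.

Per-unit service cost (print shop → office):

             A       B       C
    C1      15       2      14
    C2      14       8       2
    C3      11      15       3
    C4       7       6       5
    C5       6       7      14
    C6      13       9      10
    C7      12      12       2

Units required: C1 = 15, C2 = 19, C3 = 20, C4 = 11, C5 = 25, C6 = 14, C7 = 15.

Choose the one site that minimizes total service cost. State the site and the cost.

Choose C only; total service cost 883.

With exactly 1 open, each office uses its cheapest among the chosen.
{C}: C1→C 14·15=210, C2→C 2·19=38, C3→C 3·20=60, C4→C 5·11=55, C5→C 14·25=350, C6→C 10·14=140, C7→C 2·15=30. Service cost 883.
{B}: service cost 1029
{A}: service cost 1300
Among all 3 size-1 choices, {C} is lowest.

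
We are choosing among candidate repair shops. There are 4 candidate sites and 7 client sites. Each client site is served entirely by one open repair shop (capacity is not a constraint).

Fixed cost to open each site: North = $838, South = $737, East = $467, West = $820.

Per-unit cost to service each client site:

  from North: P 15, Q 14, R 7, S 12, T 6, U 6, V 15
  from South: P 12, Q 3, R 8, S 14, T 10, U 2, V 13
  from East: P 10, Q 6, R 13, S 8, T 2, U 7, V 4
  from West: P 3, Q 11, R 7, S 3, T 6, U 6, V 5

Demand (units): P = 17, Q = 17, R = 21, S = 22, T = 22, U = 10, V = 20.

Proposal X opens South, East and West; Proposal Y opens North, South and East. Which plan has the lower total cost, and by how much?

Proposal X is cheaper by 247.

Proposal X: {South, East, West}: P→West 3·17=51, Q→South 3·17=51, R→West 7·21=147, S→West 3·22=66, T→East 2·22=44, U→South 2·10=20, V→East 4·20=80. Service 459; fixed 2024; total 2483.
Proposal Y: {North, South, East}: P→East 10·17=170, Q→South 3·17=51, R→North 7·21=147, S→East 8·22=176, T→East 2·22=44, U→South 2·10=20, V→East 4·20=80. Service 688; fixed 2042; total 2730.
Difference: |2483 − 2730| = 247.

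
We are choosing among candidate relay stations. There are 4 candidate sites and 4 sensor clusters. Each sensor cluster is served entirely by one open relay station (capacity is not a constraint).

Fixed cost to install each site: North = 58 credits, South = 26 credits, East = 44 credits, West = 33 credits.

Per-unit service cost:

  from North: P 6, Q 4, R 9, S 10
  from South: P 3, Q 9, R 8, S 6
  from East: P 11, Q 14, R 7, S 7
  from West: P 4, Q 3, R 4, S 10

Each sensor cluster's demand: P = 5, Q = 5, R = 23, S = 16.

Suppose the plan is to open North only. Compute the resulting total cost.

Each sensor cluster is assigned to its cheapest site among the open ones.
{North}: P→North 6·5=30, Q→North 4·5=20, R→North 9·23=207, S→North 10·16=160. Service 417; fixed 58; total 475.

Total cost: 475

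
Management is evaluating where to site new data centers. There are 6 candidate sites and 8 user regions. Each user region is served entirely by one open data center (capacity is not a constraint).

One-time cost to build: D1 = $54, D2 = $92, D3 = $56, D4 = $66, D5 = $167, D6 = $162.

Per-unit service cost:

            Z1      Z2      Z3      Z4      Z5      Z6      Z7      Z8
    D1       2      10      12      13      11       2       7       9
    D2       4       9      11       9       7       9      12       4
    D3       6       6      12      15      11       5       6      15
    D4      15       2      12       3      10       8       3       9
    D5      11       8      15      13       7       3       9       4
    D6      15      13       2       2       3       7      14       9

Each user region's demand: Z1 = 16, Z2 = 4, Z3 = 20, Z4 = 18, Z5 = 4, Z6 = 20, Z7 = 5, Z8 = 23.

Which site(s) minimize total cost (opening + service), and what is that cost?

Open D1, D2 and D6; minimum total cost 631.

For any fixed open set, each user region goes to its cheapest open site; total = fixed + service.
{D1, D2, D6}: Z1→D1 2·16=32, Z2→D2 9·4=36, Z3→D6 2·20=40, Z4→D6 2·18=36, Z5→D6 3·4=12, Z6→D1 2·20=40, Z7→D1 7·5=35, Z8→D2 4·23=92. Service 323; fixed 308; total 631.
{D1, D2, D4, D6}: Z1→D1 2·16=32, Z2→D4 2·4=8, Z3→D6 2·20=40, Z4→D6 2·18=36, Z5→D6 3·4=12, Z6→D1 2·20=40, Z7→D4 3·5=15, Z8→D2 4·23=92. Service 275; fixed 374; total 649.
{D1, D6}: Z1→D1 2·16=32, Z2→D1 10·4=40, Z3→D6 2·20=40, Z4→D6 2·18=36, Z5→D6 3·4=12, Z6→D1 2·20=40, Z7→D1 7·5=35, Z8→D1 9·23=207. Service 442; fixed 216; total 658.
{D1, D2, D3, D4, D5, D6}: service 275 + fixed 597 = 872
No other subset beats 631.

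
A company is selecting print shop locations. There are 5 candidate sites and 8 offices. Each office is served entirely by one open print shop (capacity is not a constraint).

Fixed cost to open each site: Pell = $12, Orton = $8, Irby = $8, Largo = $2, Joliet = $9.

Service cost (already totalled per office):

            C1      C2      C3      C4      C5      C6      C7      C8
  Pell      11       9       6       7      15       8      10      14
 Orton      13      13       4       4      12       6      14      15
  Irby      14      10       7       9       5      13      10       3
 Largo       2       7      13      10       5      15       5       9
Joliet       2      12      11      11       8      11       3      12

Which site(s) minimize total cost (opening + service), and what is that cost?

For any fixed open set, each office goes to its cheapest open site; total = fixed + service.
{Orton, Largo}: C1→Largo 2, C2→Largo 7, C3→Orton 4, C4→Orton 4, C5→Largo 5, C6→Orton 6, C7→Largo 5, C8→Largo 9. Service 42; fixed 10; total 52.
{Orton, Irby, Largo}: C1→Largo 2, C2→Largo 7, C3→Orton 4, C4→Orton 4, C5→Irby 5, C6→Orton 6, C7→Largo 5, C8→Irby 3. Service 36; fixed 18; total 54.
{Orton, Largo, Joliet}: service 40 + fixed 19 = 59
{Pell, Orton, Irby, Largo, Joliet}: C1→Largo 2, C2→Largo 7, C3→Orton 4, C4→Orton 4, C5→Irby 5, C6→Orton 6, C7→Joliet 3, C8→Irby 3. Service 34; fixed 39; total 73.
No other subset beats 52.

Open Orton and Largo; minimum total cost 52.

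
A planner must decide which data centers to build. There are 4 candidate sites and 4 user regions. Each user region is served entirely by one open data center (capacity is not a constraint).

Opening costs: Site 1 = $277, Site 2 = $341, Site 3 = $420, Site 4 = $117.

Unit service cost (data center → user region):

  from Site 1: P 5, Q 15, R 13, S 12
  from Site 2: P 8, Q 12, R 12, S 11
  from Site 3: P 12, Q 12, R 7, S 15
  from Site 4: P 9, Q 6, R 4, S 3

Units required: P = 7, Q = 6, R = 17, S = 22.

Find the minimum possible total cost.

Minimum total cost: 350

For any fixed open set, each user region goes to its cheapest open site; total = fixed + service.
{Site 4}: P→Site 4 9·7=63, Q→Site 4 6·6=36, R→Site 4 4·17=68, S→Site 4 3·22=66. Service 233; fixed 117; total 350.
{Site 1, Site 4}: service 205 + fixed 394 = 599
{Site 2, Site 4}: service 226 + fixed 458 = 684
{Site 1, Site 2, Site 3, Site 4}: P→Site 1 5·7=35, Q→Site 4 6·6=36, R→Site 4 4·17=68, S→Site 4 3·22=66. Service 205; fixed 1155; total 1360.
(All 15 nonempty subsets were checked; Site 4 only is lowest.)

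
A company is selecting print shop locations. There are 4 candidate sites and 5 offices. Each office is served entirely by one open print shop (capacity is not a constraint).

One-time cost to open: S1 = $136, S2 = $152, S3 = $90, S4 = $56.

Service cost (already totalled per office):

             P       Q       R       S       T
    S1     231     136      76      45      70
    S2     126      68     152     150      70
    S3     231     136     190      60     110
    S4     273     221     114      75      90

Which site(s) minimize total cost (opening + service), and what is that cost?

For any fixed open set, each office goes to its cheapest open site; total = fixed + service.
{S2, S4}: P→S2 126, Q→S2 68, R→S4 114, S→S4 75, T→S2 70. Service 453; fixed 208; total 661.
{S1, S2}: P→S2 126, Q→S2 68, R→S1 76, S→S1 45, T→S1 70. Service 385; fixed 288; total 673.
{S1}: service 558 + fixed 136 = 694
{S1, S2, S3, S4}: service 385 + fixed 434 = 819
No other subset beats 661.

Open S2 and S4; minimum total cost 661.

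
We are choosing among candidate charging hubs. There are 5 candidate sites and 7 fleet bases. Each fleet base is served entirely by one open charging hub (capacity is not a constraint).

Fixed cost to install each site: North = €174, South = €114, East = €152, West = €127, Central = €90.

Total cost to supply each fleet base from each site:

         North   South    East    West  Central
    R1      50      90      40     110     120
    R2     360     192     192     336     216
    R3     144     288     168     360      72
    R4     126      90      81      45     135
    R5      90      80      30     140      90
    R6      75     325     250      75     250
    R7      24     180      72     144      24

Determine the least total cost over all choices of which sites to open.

Minimum total cost: 847

For any fixed open set, each fleet base goes to its cheapest open site; total = fixed + service.
{East, West, Central}: R1→East 40, R2→East 192, R3→Central 72, R4→West 45, R5→East 30, R6→West 75, R7→Central 24. Service 478; fixed 369; total 847.
{West, Central}: R1→West 110, R2→Central 216, R3→Central 72, R4→West 45, R5→Central 90, R6→West 75, R7→Central 24. Service 632; fixed 217; total 849.
{East, West}: service 622 + fixed 279 = 901
{North, South, East, West, Central}: R1→East 40, R2→South 192, R3→Central 72, R4→West 45, R5→East 30, R6→North 75, R7→North 24. Service 478; fixed 657; total 1135.
No other subset beats 847.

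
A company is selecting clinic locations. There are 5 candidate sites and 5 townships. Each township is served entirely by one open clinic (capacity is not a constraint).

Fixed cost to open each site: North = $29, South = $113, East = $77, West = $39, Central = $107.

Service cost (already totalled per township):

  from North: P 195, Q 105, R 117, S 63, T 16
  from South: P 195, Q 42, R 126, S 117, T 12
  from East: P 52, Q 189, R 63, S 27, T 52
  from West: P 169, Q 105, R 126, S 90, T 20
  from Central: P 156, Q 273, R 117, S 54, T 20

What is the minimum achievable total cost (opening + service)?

For any fixed open set, each township goes to its cheapest open site; total = fixed + service.
{North, East}: P→East 52, Q→North 105, R→East 63, S→East 27, T→North 16. Service 263; fixed 106; total 369.
{East, West}: P→East 52, Q→West 105, R→East 63, S→East 27, T→West 20. Service 267; fixed 116; total 383.
{South, East}: P→East 52, Q→South 42, R→East 63, S→East 27, T→South 12. Service 196; fixed 190; total 386.
{North, South, East, West, Central}: P→East 52, Q→South 42, R→East 63, S→East 27, T→South 12. Service 196; fixed 365; total 561.
No other subset beats 369.

Minimum total cost: 369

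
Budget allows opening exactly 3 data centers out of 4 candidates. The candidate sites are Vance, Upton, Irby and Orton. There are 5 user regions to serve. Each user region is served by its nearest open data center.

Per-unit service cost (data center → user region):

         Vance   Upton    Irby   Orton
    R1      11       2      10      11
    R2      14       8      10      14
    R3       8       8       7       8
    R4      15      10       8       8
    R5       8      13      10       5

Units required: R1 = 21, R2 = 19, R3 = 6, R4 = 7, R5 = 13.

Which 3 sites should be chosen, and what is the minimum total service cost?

Choose Upton, Irby and Orton; total service cost 357.

With exactly 3 open, each user region uses its cheapest among the chosen.
{Upton, Irby, Orton}: R1→Upton 2·21=42, R2→Upton 8·19=152, R3→Irby 7·6=42, R4→Irby 8·7=56, R5→Orton 5·13=65. Service cost 357.
{Vance, Upton, Orton}: service cost 363
{Vance, Upton, Irby}: service cost 396
Among all 4 size-3 choices, {Upton, Irby, Orton} is lowest.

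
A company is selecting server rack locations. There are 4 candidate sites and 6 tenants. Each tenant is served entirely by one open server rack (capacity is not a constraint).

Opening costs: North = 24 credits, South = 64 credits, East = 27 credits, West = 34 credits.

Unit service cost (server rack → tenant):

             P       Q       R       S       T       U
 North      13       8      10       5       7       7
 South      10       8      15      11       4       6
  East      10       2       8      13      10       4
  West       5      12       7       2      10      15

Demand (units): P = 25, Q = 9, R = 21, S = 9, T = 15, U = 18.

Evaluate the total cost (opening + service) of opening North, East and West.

Total cost: 570

Each tenant is assigned to its cheapest site among the open ones.
{North, East, West}: P→West 5·25=125, Q→East 2·9=18, R→West 7·21=147, S→West 2·9=18, T→North 7·15=105, U→East 4·18=72. Service 485; fixed 85; total 570.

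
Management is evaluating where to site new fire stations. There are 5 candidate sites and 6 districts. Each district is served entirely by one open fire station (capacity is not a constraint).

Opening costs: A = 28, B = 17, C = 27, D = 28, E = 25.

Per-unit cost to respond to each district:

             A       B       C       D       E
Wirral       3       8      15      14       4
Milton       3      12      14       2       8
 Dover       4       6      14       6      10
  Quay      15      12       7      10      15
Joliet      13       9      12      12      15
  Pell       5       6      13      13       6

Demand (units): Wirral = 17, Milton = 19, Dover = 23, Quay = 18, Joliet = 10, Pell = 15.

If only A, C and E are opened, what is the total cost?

Total cost: 601

Each district is assigned to its cheapest site among the open ones.
{A, C, E}: Wirral→A 3·17=51, Milton→A 3·19=57, Dover→A 4·23=92, Quay→C 7·18=126, Joliet→C 12·10=120, Pell→A 5·15=75. Service 521; fixed 80; total 601.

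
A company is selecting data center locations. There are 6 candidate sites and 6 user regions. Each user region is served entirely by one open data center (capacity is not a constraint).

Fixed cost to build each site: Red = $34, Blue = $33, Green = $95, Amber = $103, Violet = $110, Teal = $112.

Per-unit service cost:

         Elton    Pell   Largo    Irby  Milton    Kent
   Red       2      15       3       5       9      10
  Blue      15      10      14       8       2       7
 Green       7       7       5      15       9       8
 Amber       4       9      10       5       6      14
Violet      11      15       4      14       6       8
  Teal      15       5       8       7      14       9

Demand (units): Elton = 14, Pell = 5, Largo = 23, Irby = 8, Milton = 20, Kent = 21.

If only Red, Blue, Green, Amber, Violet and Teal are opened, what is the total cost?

Total cost: 836

Each user region is assigned to its cheapest site among the open ones.
{Red, Blue, Green, Amber, Violet, Teal}: Elton→Red 2·14=28, Pell→Teal 5·5=25, Largo→Red 3·23=69, Irby→Red 5·8=40, Milton→Blue 2·20=40, Kent→Blue 7·21=147. Service 349; fixed 487; total 836.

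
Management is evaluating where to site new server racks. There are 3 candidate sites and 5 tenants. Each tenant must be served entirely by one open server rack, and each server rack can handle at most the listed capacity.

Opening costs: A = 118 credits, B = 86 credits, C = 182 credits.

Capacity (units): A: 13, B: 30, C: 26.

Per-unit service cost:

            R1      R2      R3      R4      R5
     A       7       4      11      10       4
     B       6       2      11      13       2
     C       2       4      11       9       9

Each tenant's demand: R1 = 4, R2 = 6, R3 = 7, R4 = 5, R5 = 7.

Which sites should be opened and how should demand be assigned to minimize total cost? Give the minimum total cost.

Minimum total cost: 278

Open {B}: R1→B 6·4=24, R2→B 2·6=12, R3→B 11·7=77, R4→B 13·5=65, R5→B 2·7=14.
Loads: B carries 29/30. Service 192; fixed 86; total 278.
Next best feasible plan costs 381.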